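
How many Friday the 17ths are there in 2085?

1

Check the 17th of each month of 2085: Jan 17: Wed, Feb 17: Sat, Mar 17: Sat, Apr 17: Tue, May 17: Thu, Jun 17: Sun, Jul 17: Tue, Aug 17: Fri, Sep 17: Mon, Oct 17: Wed, Nov 17: Sat, Dec 17: Mon.
Friday occurs in August — 1 month.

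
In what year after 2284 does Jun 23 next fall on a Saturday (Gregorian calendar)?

2288

From one year to the next, a fixed date's weekday advances by 1, or by 2 when a Feb 29 lies between the two dates.
2284: June 23 is Monday.
2285: Tuesday (+1)
2286: Wednesday (+1)
2287: Thursday (+1)
2288: Saturday (+2)
Jun 23 falls on a Saturday in 2288.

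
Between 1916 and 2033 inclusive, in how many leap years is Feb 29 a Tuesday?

5

Leap years in 1916–2033: 30 of them.
Feb 29 weekday advances by 5 (mod 7) from one leap year to the next four years later (or differs when a century non-leap intervenes).
Leap-day weekdays: 1916:Tue✓ 1920:Sun 1924:Fri 1928:Wed 1932:Mon 1936:Sat 1940:Thu 1944:Tue✓ 1948:Sun 1952:Fri 1956:Wed 1960:Mon 1964:Sat …(4 more)… 1984:Wed 1988:Mon 1992:Sat 1996:Thu 2000:Tue✓ 2004:Sun 2008:Fri 2012:Wed 2016:Mon 2020:Sat 2024:Thu 2028:Tue✓ 2032:Sun
Tuesday: 1916, 1944, 1972, 2000, 2028 → 5.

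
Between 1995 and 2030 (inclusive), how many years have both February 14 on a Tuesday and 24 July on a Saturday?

0

Check each year's weekday for February 14 and 24 July:
  1995: Tue/Mon  1996: Wed/Wed  1997: Fri/Thu  1998: Sat/Fri  1999: Sun/Sat  2000: Mon/Mon  2001: Wed/Tue  2002: Thu/Wed  2003: Fri/Thu  2004: Sat/Sat  2005: Mon/Sun  2006: Tue/Mon  2007: Wed/Tue  2008: Thu/Thu  …(8 more)…  2017: Tue/Mon  2018: Wed/Tue  2019: Thu/Wed  2020: Fri/Fri  2021: Sun/Sat  2022: Mon/Sun  2023: Tue/Mon  2024: Wed/Wed  2025: Fri/Thu  2026: Sat/Fri  2027: Sun/Sat  2028: Mon/Mon  2029: Wed/Tue  2030: Thu/Wed
Both conditions hold in: no year — 0.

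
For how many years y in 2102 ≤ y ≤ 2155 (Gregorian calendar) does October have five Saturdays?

October has 31 days; it has five Saturdays when Saturday falls among the first (month-length − 28) days — i.e. when October 1 is one of Saturday/Friday/Thursday.
October 1 by year: 2102:Sun 2103:Mon 2104:Wed 2105:Thu✓ 2106:Fri✓ 2107:Sat✓ 2108:Mon 2109:Tue 2110:Wed 2111:Thu✓ 2112:Sat✓ 2113:Sun 2114:Mon 2115:Tue 2116:Thu✓ …(24 more)… 2141:Sun 2142:Mon 2143:Tue 2144:Thu✓ 2145:Fri✓ 2146:Sat✓ 2147:Sun 2148:Tue 2149:Wed 2150:Thu✓ 2151:Fri✓ 2152:Sun 2153:Mon 2154:Tue 2155:Wed
Years with five Saturdays: 2105, 2106, 2107, 2111, 2112, 2116, 2117, 2118, 2122, 2123, 2128, 2129, 2133, 2134, 2135, 2139, 2140, 2144, 2145, 2146, 2150, 2151 → 22.

22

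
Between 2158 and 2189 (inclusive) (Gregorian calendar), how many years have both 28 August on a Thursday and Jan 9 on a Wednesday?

2

Check each year's weekday for 28 August and Jan 9:
  2158: Mon/Mon  2159: Tue/Tue  2160: Thu/Wed ✓  2161: Fri/Fri  2162: Sat/Sat  2163: Sun/Sun  2164: Tue/Mon  2165: Wed/Wed  2166: Thu/Thu  2167: Fri/Fri  2168: Sun/Sat  2169: Mon/Mon  2170: Tue/Tue  2171: Wed/Wed  …(4 more)…  2176: Wed/Tue  2177: Thu/Thu  2178: Fri/Fri  2179: Sat/Sat  2180: Mon/Sun  2181: Tue/Tue  2182: Wed/Wed  2183: Thu/Thu  2184: Sat/Fri  2185: Sun/Sun  2186: Mon/Mon  2187: Tue/Tue  2188: Thu/Wed ✓  2189: Fri/Fri
Both conditions hold in: 2160, 2188 — 2.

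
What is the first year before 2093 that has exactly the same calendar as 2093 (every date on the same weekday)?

Two years share a calendar iff Jan 1 falls on the same weekday and both are leap or both are common. 2093: Jan 1 is Thursday, common year.
2092: Jan 1 Tuesday, leap
2091: Jan 1 Monday, common
2090: Jan 1 Sunday, common
2089: Jan 1 Saturday, common
2088: Jan 1 Thursday, leap
2087: Jan 1 Wednesday, common
2086: Jan 1 Tuesday, common
2085: Jan 1 Monday, common
2084: Jan 1 Saturday, leap
2083: Jan 1 Friday, common
2082: Jan 1 Thursday, common
2082 matches on both conditions.

2082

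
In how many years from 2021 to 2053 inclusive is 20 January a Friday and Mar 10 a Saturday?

1

Check each year's weekday for 20 January and Mar 10:
  2021: Wed/Wed  2022: Thu/Thu  2023: Fri/Fri  2024: Sat/Sun  2025: Mon/Mon  2026: Tue/Tue  2027: Wed/Wed  2028: Thu/Fri  2029: Sat/Sat  2030: Sun/Sun  2031: Mon/Mon  2032: Tue/Wed  2033: Thu/Thu  2034: Fri/Fri  …(5 more)…  2040: Fri/Sat ✓  2041: Sun/Sun  2042: Mon/Mon  2043: Tue/Tue  2044: Wed/Thu  2045: Fri/Fri  2046: Sat/Sat  2047: Sun/Sun  2048: Mon/Tue  2049: Wed/Wed  2050: Thu/Thu  2051: Fri/Fri  2052: Sat/Sun  2053: Mon/Mon
Both conditions hold in: 2040 — 1.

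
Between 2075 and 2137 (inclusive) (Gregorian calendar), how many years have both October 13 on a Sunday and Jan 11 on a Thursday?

2

Check each year's weekday for October 13 and Jan 11:
  2075: Sun/Fri  2076: Tue/Sat  2077: Wed/Mon  2078: Thu/Tue  2079: Fri/Wed  2080: Sun/Thu ✓  2081: Mon/Sat  2082: Tue/Sun  2083: Wed/Mon  2084: Fri/Tue  2085: Sat/Thu  2086: Sun/Fri  2087: Mon/Sat  2088: Wed/Sun  …(35 more)…  2124: Fri/Tue  2125: Sat/Thu  2126: Sun/Fri  2127: Mon/Sat  2128: Wed/Sun  2129: Thu/Tue  2130: Fri/Wed  2131: Sat/Thu  2132: Mon/Fri  2133: Tue/Sun  2134: Wed/Mon  2135: Thu/Tue  2136: Sat/Wed  2137: Sun/Fri
Both conditions hold in: 2080, 2120 — 2.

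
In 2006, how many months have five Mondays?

A month of length L has five Mondays iff its first Monday is on day ≤ L−28 (so day 1–3 in a 31-day month, 1–2 in a 30-day month, day 1 in a leap February).
Checking each month of 2006: Jan starts Sun (31d) ✓; Feb starts Wed (28d); Mar starts Wed (31d); Apr starts Sat (30d); May starts Mon (31d) ✓; Jun starts Thu (30d); Jul starts Sat (31d) ✓; Aug starts Tue (31d); Sep starts Fri (30d); Oct starts Sun (31d) ✓; Nov starts Wed (30d); Dec starts Fri (31d).
Five-Monday months: January, May, July, October → 4.

4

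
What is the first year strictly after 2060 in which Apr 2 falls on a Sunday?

2062

From one year to the next, a fixed date's weekday advances by 1, or by 2 when a Feb 29 lies between the two dates.
2060: April 2 is Friday.
2061: Saturday (+1)
2062: Sunday (+1)
Apr 2 falls on a Sunday in 2062.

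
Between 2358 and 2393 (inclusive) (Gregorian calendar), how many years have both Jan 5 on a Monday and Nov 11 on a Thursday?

1

Check each year's weekday for Jan 5 and Nov 11:
  2358: Sun/Tue  2359: Mon/Wed  2360: Tue/Fri  2361: Thu/Sat  2362: Fri/Sun  2363: Sat/Mon  2364: Sun/Wed  2365: Tue/Thu  2366: Wed/Fri  2367: Thu/Sat  2368: Fri/Mon  2369: Sun/Tue  2370: Mon/Wed  2371: Tue/Thu  …(8 more)…  2380: Sat/Tue  2381: Mon/Wed  2382: Tue/Thu  2383: Wed/Fri  2384: Thu/Sun  2385: Sat/Mon  2386: Sun/Tue  2387: Mon/Wed  2388: Tue/Fri  2389: Thu/Sat  2390: Fri/Sun  2391: Sat/Mon  2392: Sun/Wed  2393: Tue/Thu
Both conditions hold in: 2376 — 1.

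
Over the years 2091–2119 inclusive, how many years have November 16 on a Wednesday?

Track November 16's weekday year by year (advancing +1, or +2 across a Feb 29):
  2091: Fri  2092: Sun (+2)  2093: Mon (+1)  2094: Tue (+1)  2095: Wed (+1) ✓
  2096: Fri (+2)  2097: Sat (+1)  2098: Sun (+1)  2099: Mon (+1)  2100: Tue (+1)
  2101: Wed (+1) ✓  2102: Thu (+1)  2103: Fri (+1)  2104: Sun (+2)  2105: Mon (+1)
  2106: Tue (+1)  2107: Wed (+1) ✓  2108: Fri (+2)  2109: Sat (+1)  2110: Sun (+1)
  2111: Mon (+1)  2112: Wed (+2) ✓  2113: Thu (+1)  2114: Fri (+1)  2115: Sat (+1)
  2116: Mon (+2)  2117: Tue (+1)  2118: Wed (+1) ✓  2119: Thu (+1)
Wednesday years: 2095, 2101, 2107, 2112, 2118 — 5 in total.

5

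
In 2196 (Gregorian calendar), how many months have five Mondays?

A month of length L has five Mondays iff its first Monday is on day ≤ L−28 (so day 1–3 in a 31-day month, 1–2 in a 30-day month, day 1 in a leap February).
Checking each month of 2196: Jan starts Fri (31d); Feb starts Mon (29d) ✓; Mar starts Tue (31d); Apr starts Fri (30d); May starts Sun (31d) ✓; Jun starts Wed (30d); Jul starts Fri (31d); Aug starts Mon (31d) ✓; Sep starts Thu (30d); Oct starts Sat (31d) ✓; Nov starts Tue (30d); Dec starts Thu (31d).
Five-Monday months: February, May, August, October → 4.

4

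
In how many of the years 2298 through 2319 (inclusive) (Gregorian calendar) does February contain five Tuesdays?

February has 28 days (29 in leap years); it has five Tuesdays when Tuesday falls among the first (month-length − 28) days — i.e. when February 1 is Tuesday in a leap year (never in a common year).
February 1 by year: 2298:Tue 2299:Wed 2300:Thu 2301:Fri 2302:Sat 2303:Sun 2304:Mon 2305:Wed 2306:Thu 2307:Fri 2308:Sat 2309:Mon 2310:Tue 2311:Wed 2312:Thu 2313:Sat 2314:Sun 2315:Mon 2316:Tue✓ 2317:Thu 2318:Fri 2319:Sat
Years with five Tuesdays: 2316 → 1.

1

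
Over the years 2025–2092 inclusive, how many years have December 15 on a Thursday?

9

Track December 15's weekday year by year (advancing +1, or +2 across a Feb 29):
  2025: Mon  2026: Tue (+1)  2027: Wed (+1)  2028: Fri (+2)  2029: Sat (+1)
  2030: Sun (+1)  2031: Mon (+1)  2032: Wed (+2)  2033: Thu (+1) ✓  2034: Fri (+1)
  2035: Sat (+1)  2036: Mon (+2)  2037: Tue (+1)  2038: Wed (+1)  … (40 more years) …
  2079: Fri (+1)  2080: Sun (+2)  2081: Mon (+1)  2082: Tue (+1)  2083: Wed (+1)
  2084: Fri (+2)  2085: Sat (+1)  2086: Sun (+1)  2087: Mon (+1)  2088: Wed (+2)
  2089: Thu (+1) ✓  2090: Fri (+1)  2091: Sat (+1)  2092: Mon (+2)
Thursday years: 2033, 2039, 2044, 2050, 2061, 2067, 2072, 2078, 2089 — 9 in total.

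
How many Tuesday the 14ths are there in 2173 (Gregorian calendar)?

Check the 14th of each month of 2173: Jan 14: Thu, Feb 14: Sun, Mar 14: Sun, Apr 14: Wed, May 14: Fri, Jun 14: Mon, Jul 14: Wed, Aug 14: Sat, Sep 14: Tue, Oct 14: Thu, Nov 14: Sun, Dec 14: Tue.
Tuesday occurs in September, December — 2 months.

2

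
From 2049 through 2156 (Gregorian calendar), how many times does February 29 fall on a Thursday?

4

Leap years in 2049–2156: 26 of them.
Feb 29 weekday advances by 5 (mod 7) from one leap year to the next four years later (or differs when a century non-leap intervenes).
Leap-day weekdays: 2052:Thu✓ 2056:Tue 2060:Sun 2064:Fri 2068:Wed 2072:Mon 2076:Sat 2080:Thu✓ 2084:Tue 2088:Sun 2092:Fri 2096:Wed 2104:Fri 2108:Wed 2112:Mon 2116:Sat 2120:Thu✓ 2124:Tue 2128:Sun 2132:Fri 2136:Wed 2140:Mon 2144:Sat 2148:Thu✓ 2152:Tue 2156:Sun
Thursday: 2052, 2080, 2120, 2148 → 4.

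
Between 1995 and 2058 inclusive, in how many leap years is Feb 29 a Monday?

Leap years in 1995–2058: 16 of them.
Feb 29 weekday advances by 5 (mod 7) from one leap year to the next four years later (or differs when a century non-leap intervenes).
Leap-day weekdays: 1996:Thu 2000:Tue 2004:Sun 2008:Fri 2012:Wed 2016:Mon✓ 2020:Sat 2024:Thu 2028:Tue 2032:Sun 2036:Fri 2040:Wed 2044:Mon✓ 2048:Sat 2052:Thu 2056:Tue
Monday: 2016, 2044 → 2.

2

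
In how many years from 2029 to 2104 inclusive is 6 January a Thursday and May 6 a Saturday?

2

Check each year's weekday for 6 January and May 6:
  2029: Sat/Sun  2030: Sun/Mon  2031: Mon/Tue  2032: Tue/Thu  2033: Thu/Fri  2034: Fri/Sat  2035: Sat/Sun  2036: Sun/Tue  2037: Tue/Wed  2038: Wed/Thu  2039: Thu/Fri  2040: Fri/Sun  2041: Sun/Mon  2042: Mon/Tue  …(48 more)…  2091: Sat/Sun  2092: Sun/Tue  2093: Tue/Wed  2094: Wed/Thu  2095: Thu/Fri  2096: Fri/Sun  2097: Sun/Mon  2098: Mon/Tue  2099: Tue/Wed  2100: Wed/Thu  2101: Thu/Fri  2102: Fri/Sat  2103: Sat/Sun  2104: Sun/Tue
Both conditions hold in: 2056, 2084 — 2.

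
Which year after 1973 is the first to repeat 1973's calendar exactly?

Two years share a calendar iff Jan 1 falls on the same weekday and both are leap or both are common. 1973: Jan 1 is Monday, common year.
1974: Jan 1 Tuesday, common
1975: Jan 1 Wednesday, common
1976: Jan 1 Thursday, leap
1977: Jan 1 Saturday, common
1978: Jan 1 Sunday, common
1979: Jan 1 Monday, common
1979 matches on both conditions.

1979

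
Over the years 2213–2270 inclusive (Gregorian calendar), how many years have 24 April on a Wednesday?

Track 24 April's weekday year by year (advancing +1, or +2 across a Feb 29):
  2213: Sat  2214: Sun (+1)  2215: Mon (+1)  2216: Wed (+2) ✓  2217: Thu (+1)
  2218: Fri (+1)  2219: Sat (+1)  2220: Mon (+2)  2221: Tue (+1)  2222: Wed (+1) ✓
  2223: Thu (+1)  2224: Sat (+2)  2225: Sun (+1)  2226: Mon (+1)  … (30 more years) …
  2257: Fri (+1)  2258: Sat (+1)  2259: Sun (+1)  2260: Tue (+2)  2261: Wed (+1) ✓
  2262: Thu (+1)  2263: Fri (+1)  2264: Sun (+2)  2265: Mon (+1)  2266: Tue (+1)
  2267: Wed (+1) ✓  2268: Fri (+2)  2269: Sat (+1)  2270: Sun (+1)
Wednesday years: 2216, 2222, 2233, 2239, 2244, 2250, 2261, 2267 — 8 in total.

8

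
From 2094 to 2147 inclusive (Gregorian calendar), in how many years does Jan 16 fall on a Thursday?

7

Track Jan 16's weekday year by year (advancing +1, or +2 across a Feb 29):
  2094: Sat  2095: Sun (+1)  2096: Mon (+1)  2097: Wed (+2)  2098: Thu (+1) ✓
  2099: Fri (+1)  2100: Sat (+1)  2101: Sun (+1)  2102: Mon (+1)  2103: Tue (+1)
  2104: Wed (+1)  2105: Fri (+2)  2106: Sat (+1)  2107: Sun (+1)  … (26 more years) …
  2134: Sat (+1)  2135: Sun (+1)  2136: Mon (+1)  2137: Wed (+2)  2138: Thu (+1) ✓
  2139: Fri (+1)  2140: Sat (+1)  2141: Mon (+2)  2142: Tue (+1)  2143: Wed (+1)
  2144: Thu (+1) ✓  2145: Sat (+2)  2146: Sun (+1)  2147: Mon (+1)
Thursday years: 2098, 2110, 2116, 2121, 2127, 2138, 2144 — 7 in total.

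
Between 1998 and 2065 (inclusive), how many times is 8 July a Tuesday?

Track 8 July's weekday year by year (advancing +1, or +2 across a Feb 29):
  1998: Wed  1999: Thu (+1)  2000: Sat (+2)  2001: Sun (+1)  2002: Mon (+1)
  2003: Tue (+1) ✓  2004: Thu (+2)  2005: Fri (+1)  2006: Sat (+1)  2007: Sun (+1)
  2008: Tue (+2) ✓  2009: Wed (+1)  2010: Thu (+1)  2011: Fri (+1)  … (40 more years) …
  2052: Mon (+2)  2053: Tue (+1) ✓  2054: Wed (+1)  2055: Thu (+1)  2056: Sat (+2)
  2057: Sun (+1)  2058: Mon (+1)  2059: Tue (+1) ✓  2060: Thu (+2)  2061: Fri (+1)
  2062: Sat (+1)  2063: Sun (+1)  2064: Tue (+2) ✓  2065: Wed (+1)
Tuesday years: 2003, 2008, 2014, 2025, 2031, 2036, 2042, 2053, 2059, 2064 — 10 in total.

10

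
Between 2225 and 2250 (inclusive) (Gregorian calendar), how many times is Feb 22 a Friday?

4

Track Feb 22's weekday year by year (advancing +1, or +2 across a Feb 29):
  2225: Tue  2226: Wed (+1)  2227: Thu (+1)  2228: Fri (+1) ✓  2229: Sun (+2)
  2230: Mon (+1)  2231: Tue (+1)  2232: Wed (+1)  2233: Fri (+2) ✓  2234: Sat (+1)
  2235: Sun (+1)  2236: Mon (+1)  2237: Wed (+2)  2238: Thu (+1)  2239: Fri (+1) ✓
  2240: Sat (+1)  2241: Mon (+2)  2242: Tue (+1)  2243: Wed (+1)  2244: Thu (+1)
  2245: Sat (+2)  2246: Sun (+1)  2247: Mon (+1)  2248: Tue (+1)  2249: Thu (+2)
  2250: Fri (+1) ✓
Friday years: 2228, 2233, 2239, 2250 — 4 in total.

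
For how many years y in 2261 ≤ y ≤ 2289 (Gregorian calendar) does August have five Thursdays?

13

August has 31 days; it has five Thursdays when Thursday falls among the first (month-length − 28) days — i.e. when August 1 is one of Thursday/Wednesday/Tuesday.
August 1 by year: 2261:Thu✓ 2262:Fri 2263:Sat 2264:Mon 2265:Tue✓ 2266:Wed✓ 2267:Thu✓ 2268:Sat 2269:Sun 2270:Mon 2271:Tue✓ 2272:Thu✓ 2273:Fri 2274:Sat 2275:Sun 2276:Tue✓ 2277:Wed✓ 2278:Thu✓ 2279:Fri 2280:Sun 2281:Mon 2282:Tue✓ 2283:Wed✓ 2284:Fri 2285:Sat 2286:Sun 2287:Mon 2288:Wed✓ 2289:Thu✓
Years with five Thursdays: 2261, 2265, 2266, 2267, 2271, 2272, 2276, 2277, 2278, 2282, 2283, 2288, 2289 → 13.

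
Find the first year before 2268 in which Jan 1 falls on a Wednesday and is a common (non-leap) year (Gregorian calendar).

2262

Jan 1 advances by 2 weekdays after a leap year and by 1 after a common year.
2268: Jan 1 is Wednesday (leap).
2267: Tuesday
2266: Monday
2265: Sunday
2264: Friday (leap)
2263: Thursday
2262: Wednesday
2262 begins on a Wednesday and is a common year.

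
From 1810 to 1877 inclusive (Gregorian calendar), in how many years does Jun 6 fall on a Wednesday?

10

Track Jun 6's weekday year by year (advancing +1, or +2 across a Feb 29):
  1810: Wed ✓  1811: Thu (+1)  1812: Sat (+2)  1813: Sun (+1)  1814: Mon (+1)
  1815: Tue (+1)  1816: Thu (+2)  1817: Fri (+1)  1818: Sat (+1)  1819: Sun (+1)
  1820: Tue (+2)  1821: Wed (+1) ✓  1822: Thu (+1)  1823: Fri (+1)  … (40 more years) …
  1864: Mon (+2)  1865: Tue (+1)  1866: Wed (+1) ✓  1867: Thu (+1)  1868: Sat (+2)
  1869: Sun (+1)  1870: Mon (+1)  1871: Tue (+1)  1872: Thu (+2)  1873: Fri (+1)
  1874: Sat (+1)  1875: Sun (+1)  1876: Tue (+2)  1877: Wed (+1) ✓
Wednesday years: 1810, 1821, 1827, 1832, 1838, 1849, 1855, 1860, 1866, 1877 — 10 in total.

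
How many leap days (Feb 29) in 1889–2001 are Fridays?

3

Leap years in 1889–2001: 27 of them.
Feb 29 weekday advances by 5 (mod 7) from one leap year to the next four years later (or differs when a century non-leap intervenes).
Leap-day weekdays: 1892:Mon 1896:Sat 1904:Mon 1908:Sat 1912:Thu 1916:Tue 1920:Sun 1924:Fri✓ 1928:Wed 1932:Mon 1936:Sat 1940:Thu 1944:Tue 1948:Sun 1952:Fri✓ 1956:Wed 1960:Mon 1964:Sat 1968:Thu 1972:Tue 1976:Sun 1980:Fri✓ 1984:Wed 1988:Mon 1992:Sat 1996:Thu 2000:Tue
Friday: 1924, 1952, 1980 → 3.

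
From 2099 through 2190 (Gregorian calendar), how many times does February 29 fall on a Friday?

4

Leap years in 2099–2190: 22 of them.
Feb 29 weekday advances by 5 (mod 7) from one leap year to the next four years later (or differs when a century non-leap intervenes).
Leap-day weekdays: 2104:Fri✓ 2108:Wed 2112:Mon 2116:Sat 2120:Thu 2124:Tue 2128:Sun 2132:Fri✓ 2136:Wed 2140:Mon 2144:Sat 2148:Thu 2152:Tue 2156:Sun 2160:Fri✓ 2164:Wed 2168:Mon 2172:Sat 2176:Thu 2180:Tue 2184:Sun 2188:Fri✓
Friday: 2104, 2132, 2160, 2188 → 4.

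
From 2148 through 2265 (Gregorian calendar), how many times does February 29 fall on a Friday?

4

Leap years in 2148–2265: 29 of them.
Feb 29 weekday advances by 5 (mod 7) from one leap year to the next four years later (or differs when a century non-leap intervenes).
Leap-day weekdays: 2148:Thu 2152:Tue 2156:Sun 2160:Fri✓ 2164:Wed 2168:Mon 2172:Sat 2176:Thu 2180:Tue 2184:Sun 2188:Fri✓ 2192:Wed 2196:Mon …(3 more)… 2216:Thu 2220:Tue 2224:Sun 2228:Fri✓ 2232:Wed 2236:Mon 2240:Sat 2244:Thu 2248:Tue 2252:Sun 2256:Fri✓ 2260:Wed 2264:Mon
Friday: 2160, 2188, 2228, 2256 → 4.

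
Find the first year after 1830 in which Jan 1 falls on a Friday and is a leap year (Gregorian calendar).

1836

Jan 1 advances by 2 weekdays after a leap year and by 1 after a common year.
1830: Jan 1 is Friday.
1831: Saturday
1832: Sunday (leap)
1833: Tuesday
1834: Wednesday
1835: Thursday
1836: Friday (leap)
1836 begins on a Friday and is a leap year.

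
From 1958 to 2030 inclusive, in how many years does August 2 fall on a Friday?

11

Track August 2's weekday year by year (advancing +1, or +2 across a Feb 29):
  1958: Sat  1959: Sun (+1)  1960: Tue (+2)  1961: Wed (+1)  1962: Thu (+1)
  1963: Fri (+1) ✓  1964: Sun (+2)  1965: Mon (+1)  1966: Tue (+1)  1967: Wed (+1)
  1968: Fri (+2) ✓  1969: Sat (+1)  1970: Sun (+1)  1971: Mon (+1)  … (45 more years) …
  2017: Wed (+1)  2018: Thu (+1)  2019: Fri (+1) ✓  2020: Sun (+2)  2021: Mon (+1)
  2022: Tue (+1)  2023: Wed (+1)  2024: Fri (+2) ✓  2025: Sat (+1)  2026: Sun (+1)
  2027: Mon (+1)  2028: Wed (+2)  2029: Thu (+1)  2030: Fri (+1) ✓
Friday years: 1963, 1968, 1974, 1985, 1991, 1996, 2002, 2013, 2019, 2024, 2030 — 11 in total.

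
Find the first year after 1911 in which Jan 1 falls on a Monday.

1912

Jan 1 advances by 2 weekdays after a leap year and by 1 after a common year.
1911: Jan 1 is Sunday.
1912: Monday (leap)
1912 begins on a Monday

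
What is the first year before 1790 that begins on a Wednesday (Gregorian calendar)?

1783

Jan 1 advances by 2 weekdays after a leap year and by 1 after a common year.
1790: Jan 1 is Friday.
1789: Thursday
1788: Tuesday (leap)
1787: Monday
1786: Sunday
1785: Saturday
1784: Thursday (leap)
1783: Wednesday
1783 begins on a Wednesday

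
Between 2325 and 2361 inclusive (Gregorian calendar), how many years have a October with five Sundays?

16

October has 31 days; it has five Sundays when Sunday falls among the first (month-length − 28) days — i.e. when October 1 is one of Sunday/Saturday/Friday.
October 1 by year: 2325:Thu 2326:Fri✓ 2327:Sat✓ 2328:Mon 2329:Tue 2330:Wed 2331:Thu 2332:Sat✓ 2333:Sun✓ 2334:Mon 2335:Tue 2336:Thu 2337:Fri✓ 2338:Sat✓ 2339:Sun✓ …(7 more)… 2347:Wed 2348:Fri✓ 2349:Sat✓ 2350:Sun✓ 2351:Mon 2352:Wed 2353:Thu 2354:Fri✓ 2355:Sat✓ 2356:Mon 2357:Tue 2358:Wed 2359:Thu 2360:Sat✓ 2361:Sun✓
Years with five Sundays: 2326, 2327, 2332, 2333, 2337, 2338, 2339, 2343, 2344, 2348, 2349, 2350, 2354, 2355, 2360, 2361 → 16.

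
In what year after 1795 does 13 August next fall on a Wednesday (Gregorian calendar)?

1800

From one year to the next, a fixed date's weekday advances by 1, or by 2 when a Feb 29 lies between the two dates.
1795: August 13 is Thursday.
1796: Saturday (+2)
1797: Sunday (+1)
1798: Monday (+1)
1799: Tuesday (+1)
1800: Wednesday (+1)
13 August falls on a Wednesday in 1800.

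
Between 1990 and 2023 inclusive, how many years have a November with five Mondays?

November has 30 days; it has five Mondays when Monday falls among the first (month-length − 28) days — i.e. when November 1 is one of Monday/Sunday.
November 1 by year: 1990:Thu 1991:Fri 1992:Sun✓ 1993:Mon✓ 1994:Tue 1995:Wed 1996:Fri 1997:Sat 1998:Sun✓ 1999:Mon✓ 2000:Wed 2001:Thu 2002:Fri 2003:Sat 2004:Mon✓ …(4 more)… 2009:Sun✓ 2010:Mon✓ 2011:Tue 2012:Thu 2013:Fri 2014:Sat 2015:Sun✓ 2016:Tue 2017:Wed 2018:Thu 2019:Fri 2020:Sun✓ 2021:Mon✓ 2022:Tue 2023:Wed
Years with five Mondays: 1992, 1993, 1998, 1999, 2004, 2009, 2010, 2015, 2020, 2021 → 10.

10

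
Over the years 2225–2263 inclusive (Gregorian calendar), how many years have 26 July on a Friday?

5

Track 26 July's weekday year by year (advancing +1, or +2 across a Feb 29):
  2225: Tue  2226: Wed (+1)  2227: Thu (+1)  2228: Sat (+2)  2229: Sun (+1)
  2230: Mon (+1)  2231: Tue (+1)  2232: Thu (+2)  2233: Fri (+1) ✓  2234: Sat (+1)
  2235: Sun (+1)  2236: Tue (+2)  2237: Wed (+1)  2238: Thu (+1)  … (11 more years) …
  2250: Fri (+1) ✓  2251: Sat (+1)  2252: Mon (+2)  2253: Tue (+1)  2254: Wed (+1)
  2255: Thu (+1)  2256: Sat (+2)  2257: Sun (+1)  2258: Mon (+1)  2259: Tue (+1)
  2260: Thu (+2)  2261: Fri (+1) ✓  2262: Sat (+1)  2263: Sun (+1)
Friday years: 2233, 2239, 2244, 2250, 2261 — 5 in total.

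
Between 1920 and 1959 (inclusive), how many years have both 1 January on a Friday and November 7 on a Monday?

1

Check each year's weekday for 1 January and November 7:
  1920: Thu/Sun  1921: Sat/Mon  1922: Sun/Tue  1923: Mon/Wed  1924: Tue/Fri  1925: Thu/Sat  1926: Fri/Sun  1927: Sat/Mon  1928: Sun/Wed  1929: Tue/Thu  1930: Wed/Fri  1931: Thu/Sat  1932: Fri/Mon ✓  1933: Sun/Tue  …(12 more)…  1946: Tue/Thu  1947: Wed/Fri  1948: Thu/Sun  1949: Sat/Mon  1950: Sun/Tue  1951: Mon/Wed  1952: Tue/Fri  1953: Thu/Sat  1954: Fri/Sun  1955: Sat/Mon  1956: Sun/Wed  1957: Tue/Thu  1958: Wed/Fri  1959: Thu/Sat
Both conditions hold in: 1932 — 1.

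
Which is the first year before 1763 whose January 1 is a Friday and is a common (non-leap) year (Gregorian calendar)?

Jan 1 advances by 2 weekdays after a leap year and by 1 after a common year.
1763: Jan 1 is Saturday.
1762: Friday
1762 begins on a Friday and is a common year.

1762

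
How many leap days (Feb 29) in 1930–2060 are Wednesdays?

4

Leap years in 1930–2060: 33 of them.
Feb 29 weekday advances by 5 (mod 7) from one leap year to the next four years later (or differs when a century non-leap intervenes).
Leap-day weekdays: 1932:Mon 1936:Sat 1940:Thu 1944:Tue 1948:Sun 1952:Fri 1956:Wed✓ 1960:Mon 1964:Sat 1968:Thu 1972:Tue 1976:Sun 1980:Fri …(7 more)… 2012:Wed✓ 2016:Mon 2020:Sat 2024:Thu 2028:Tue 2032:Sun 2036:Fri 2040:Wed✓ 2044:Mon 2048:Sat 2052:Thu 2056:Tue 2060:Sun
Wednesday: 1956, 1984, 2012, 2040 → 4.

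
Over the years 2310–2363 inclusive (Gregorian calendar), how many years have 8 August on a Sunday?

Track 8 August's weekday year by year (advancing +1, or +2 across a Feb 29):
  2310: Mon  2311: Tue (+1)  2312: Thu (+2)  2313: Fri (+1)  2314: Sat (+1)
  2315: Sun (+1) ✓  2316: Tue (+2)  2317: Wed (+1)  2318: Thu (+1)  2319: Fri (+1)
  2320: Sun (+2) ✓  2321: Mon (+1)  2322: Tue (+1)  2323: Wed (+1)  … (26 more years) …
  2350: Tue (+1)  2351: Wed (+1)  2352: Fri (+2)  2353: Sat (+1)  2354: Sun (+1) ✓
  2355: Mon (+1)  2356: Wed (+2)  2357: Thu (+1)  2358: Fri (+1)  2359: Sat (+1)
  2360: Mon (+2)  2361: Tue (+1)  2362: Wed (+1)  2363: Thu (+1)
Sunday years: 2315, 2320, 2326, 2337, 2343, 2348, 2354 — 7 in total.

7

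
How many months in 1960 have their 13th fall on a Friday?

1

Check the 13th of each month of 1960: Jan 13: Wed, Feb 13: Sat, Mar 13: Sun, Apr 13: Wed, May 13: Fri, Jun 13: Mon, Jul 13: Wed, Aug 13: Sat, Sep 13: Tue, Oct 13: Thu, Nov 13: Sun, Dec 13: Tue.
Friday occurs in May — 1 month.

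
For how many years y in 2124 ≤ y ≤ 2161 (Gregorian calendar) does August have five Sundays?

16

August has 31 days; it has five Sundays when Sunday falls among the first (month-length − 28) days — i.e. when August 1 is one of Sunday/Saturday/Friday.
August 1 by year: 2124:Tue 2125:Wed 2126:Thu 2127:Fri✓ 2128:Sun✓ 2129:Mon 2130:Tue 2131:Wed 2132:Fri✓ 2133:Sat✓ 2134:Sun✓ 2135:Mon 2136:Wed 2137:Thu 2138:Fri✓ …(8 more)… 2147:Tue 2148:Thu 2149:Fri✓ 2150:Sat✓ 2151:Sun✓ 2152:Tue 2153:Wed 2154:Thu 2155:Fri✓ 2156:Sun✓ 2157:Mon 2158:Tue 2159:Wed 2160:Fri✓ 2161:Sat✓
Years with five Sundays: 2127, 2128, 2132, 2133, 2134, 2138, 2139, 2144, 2145, 2149, 2150, 2151, 2155, 2156, 2160, 2161 → 16.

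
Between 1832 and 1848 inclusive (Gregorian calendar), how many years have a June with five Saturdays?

5

June has 30 days; it has five Saturdays when Saturday falls among the first (month-length − 28) days — i.e. when June 1 is one of Saturday/Friday.
June 1 by year: 1832:Fri✓ 1833:Sat✓ 1834:Sun 1835:Mon 1836:Wed 1837:Thu 1838:Fri✓ 1839:Sat✓ 1840:Mon 1841:Tue 1842:Wed 1843:Thu 1844:Sat✓ 1845:Sun 1846:Mon 1847:Tue 1848:Thu
Years with five Saturdays: 1832, 1833, 1838, 1839, 1844 → 5.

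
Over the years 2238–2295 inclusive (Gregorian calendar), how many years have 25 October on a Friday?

Track 25 October's weekday year by year (advancing +1, or +2 across a Feb 29):
  2238: Thu  2239: Fri (+1) ✓  2240: Sun (+2)  2241: Mon (+1)  2242: Tue (+1)
  2243: Wed (+1)  2244: Fri (+2) ✓  2245: Sat (+1)  2246: Sun (+1)  2247: Mon (+1)
  2248: Wed (+2)  2249: Thu (+1)  2250: Fri (+1) ✓  2251: Sat (+1)  … (30 more years) …
  2282: Wed (+1)  2283: Thu (+1)  2284: Sat (+2)  2285: Sun (+1)  2286: Mon (+1)
  2287: Tue (+1)  2288: Thu (+2)  2289: Fri (+1) ✓  2290: Sat (+1)  2291: Sun (+1)
  2292: Tue (+2)  2293: Wed (+1)  2294: Thu (+1)  2295: Fri (+1) ✓
Friday years: 2239, 2244, 2250, 2261, 2267, 2272, 2278, 2289, 2295 — 9 in total.

9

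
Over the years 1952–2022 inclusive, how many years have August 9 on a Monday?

Track August 9's weekday year by year (advancing +1, or +2 across a Feb 29):
  1952: Sat  1953: Sun (+1)  1954: Mon (+1) ✓  1955: Tue (+1)  1956: Thu (+2)
  1957: Fri (+1)  1958: Sat (+1)  1959: Sun (+1)  1960: Tue (+2)  1961: Wed (+1)
  1962: Thu (+1)  1963: Fri (+1)  1964: Sun (+2)  1965: Mon (+1) ✓  … (43 more years) …
  2009: Sun (+1)  2010: Mon (+1) ✓  2011: Tue (+1)  2012: Thu (+2)  2013: Fri (+1)
  2014: Sat (+1)  2015: Sun (+1)  2016: Tue (+2)  2017: Wed (+1)  2018: Thu (+1)
  2019: Fri (+1)  2020: Sun (+2)  2021: Mon (+1) ✓  2022: Tue (+1)
Monday years: 1954, 1965, 1971, 1976, 1982, 1993, 1999, 2004, 2010, 2021 — 10 in total.

10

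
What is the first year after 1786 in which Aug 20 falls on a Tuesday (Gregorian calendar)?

From one year to the next, a fixed date's weekday advances by 1, or by 2 when a Feb 29 lies between the two dates.
1786: August 20 is Sunday.
1787: Monday (+1)
1788: Wednesday (+2)
1789: Thursday (+1)
1790: Friday (+1)
1791: Saturday (+1)
1792: Monday (+2)
1793: Tuesday (+1)
Aug 20 falls on a Tuesday in 1793.

1793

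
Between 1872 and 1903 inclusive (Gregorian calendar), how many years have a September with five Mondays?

10

September has 30 days; it has five Mondays when Monday falls among the first (month-length − 28) days — i.e. when September 1 is one of Monday/Sunday.
September 1 by year: 1872:Sun✓ 1873:Mon✓ 1874:Tue 1875:Wed 1876:Fri 1877:Sat 1878:Sun✓ 1879:Mon✓ 1880:Wed 1881:Thu 1882:Fri 1883:Sat 1884:Mon✓ 1885:Tue 1886:Wed 1887:Thu 1888:Sat 1889:Sun✓ 1890:Mon✓ 1891:Tue 1892:Thu 1893:Fri 1894:Sat 1895:Sun✓ 1896:Tue 1897:Wed 1898:Thu 1899:Fri 1900:Sat 1901:Sun✓ 1902:Mon✓ 1903:Tue
Years with five Mondays: 1872, 1873, 1878, 1879, 1884, 1889, 1890, 1895, 1901, 1902 → 10.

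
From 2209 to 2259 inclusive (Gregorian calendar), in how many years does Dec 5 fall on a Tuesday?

8

Track Dec 5's weekday year by year (advancing +1, or +2 across a Feb 29):
  2209: Tue ✓  2210: Wed (+1)  2211: Thu (+1)  2212: Sat (+2)  2213: Sun (+1)
  2214: Mon (+1)  2215: Tue (+1) ✓  2216: Thu (+2)  2217: Fri (+1)  2218: Sat (+1)
  2219: Sun (+1)  2220: Tue (+2) ✓  2221: Wed (+1)  2222: Thu (+1)  … (23 more years) …
  2246: Sat (+1)  2247: Sun (+1)  2248: Tue (+2) ✓  2249: Wed (+1)  2250: Thu (+1)
  2251: Fri (+1)  2252: Sun (+2)  2253: Mon (+1)  2254: Tue (+1) ✓  2255: Wed (+1)
  2256: Fri (+2)  2257: Sat (+1)  2258: Sun (+1)  2259: Mon (+1)
Tuesday years: 2209, 2215, 2220, 2226, 2237, 2243, 2248, 2254 — 8 in total.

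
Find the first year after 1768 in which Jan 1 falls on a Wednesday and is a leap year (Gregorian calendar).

Jan 1 advances by 2 weekdays after a leap year and by 1 after a common year.
1768: Jan 1 is Friday (leap).
1769: Sunday
1770: Monday
1771: Tuesday
1772: Wednesday (leap)
1772 begins on a Wednesday and is a leap year.

1772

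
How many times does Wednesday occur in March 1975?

March 1975 has 31 days and begins on Saturday.
The first Wednesday is March 5.
Wednesdays fall on 5, 12, 19, 26 — that's 4.

4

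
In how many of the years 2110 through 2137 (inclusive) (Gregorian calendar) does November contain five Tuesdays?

8

November has 30 days; it has five Tuesdays when Tuesday falls among the first (month-length − 28) days — i.e. when November 1 is one of Tuesday/Monday.
November 1 by year: 2110:Sat 2111:Sun 2112:Tue✓ 2113:Wed 2114:Thu 2115:Fri 2116:Sun 2117:Mon✓ 2118:Tue✓ 2119:Wed 2120:Fri 2121:Sat 2122:Sun 2123:Mon✓ 2124:Wed 2125:Thu 2126:Fri 2127:Sat 2128:Mon✓ 2129:Tue✓ 2130:Wed 2131:Thu 2132:Sat 2133:Sun 2134:Mon✓ 2135:Tue✓ 2136:Thu 2137:Fri
Years with five Tuesdays: 2112, 2117, 2118, 2123, 2128, 2129, 2134, 2135 → 8.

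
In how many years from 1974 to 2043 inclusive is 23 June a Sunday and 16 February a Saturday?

8

Check each year's weekday for 23 June and 16 February:
  1974: Sun/Sat ✓  1975: Mon/Sun  1976: Wed/Mon  1977: Thu/Wed  1978: Fri/Thu  1979: Sat/Fri  1980: Mon/Sat  1981: Tue/Mon  1982: Wed/Tue  1983: Thu/Wed  1984: Sat/Thu  1985: Sun/Sat ✓  1986: Mon/Sun  1987: Tue/Mon  …(42 more)…  2030: Sun/Sat ✓  2031: Mon/Sun  2032: Wed/Mon  2033: Thu/Wed  2034: Fri/Thu  2035: Sat/Fri  2036: Mon/Sat  2037: Tue/Mon  2038: Wed/Tue  2039: Thu/Wed  2040: Sat/Thu  2041: Sun/Sat ✓  2042: Mon/Sun  2043: Tue/Mon
Both conditions hold in: 1974, 1985, 1991, 2002, 2013, 2019, 2030, 2041 — 8.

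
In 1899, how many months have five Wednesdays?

A month of length L has five Wednesdays iff its first Wednesday is on day ≤ L−28 (so day 1–3 in a 31-day month, 1–2 in a 30-day month, day 1 in a leap February).
Checking each month of 1899: Jan starts Sun (31d); Feb starts Wed (28d); Mar starts Wed (31d) ✓; Apr starts Sat (30d); May starts Mon (31d) ✓; Jun starts Thu (30d); Jul starts Sat (31d); Aug starts Tue (31d) ✓; Sep starts Fri (30d); Oct starts Sun (31d); Nov starts Wed (30d) ✓; Dec starts Fri (31d).
Five-Wednesday months: March, May, August, November → 4.

4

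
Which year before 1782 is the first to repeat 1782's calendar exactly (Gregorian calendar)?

Two years share a calendar iff Jan 1 falls on the same weekday and both are leap or both are common. 1782: Jan 1 is Tuesday, common year.
1781: Jan 1 Monday, common
1780: Jan 1 Saturday, leap
1779: Jan 1 Friday, common
1778: Jan 1 Thursday, common
1777: Jan 1 Wednesday, common
1776: Jan 1 Monday, leap
1775: Jan 1 Sunday, common
1774: Jan 1 Saturday, common
1773: Jan 1 Friday, common
1772: Jan 1 Wednesday, leap
1771: Jan 1 Tuesday, common
1771 matches on both conditions.

1771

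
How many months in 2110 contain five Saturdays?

4

A month of length L has five Saturdays iff its first Saturday is on day ≤ L−28 (so day 1–3 in a 31-day month, 1–2 in a 30-day month, day 1 in a leap February).
Checking each month of 2110: Jan starts Wed (31d); Feb starts Sat (28d); Mar starts Sat (31d) ✓; Apr starts Tue (30d); May starts Thu (31d) ✓; Jun starts Sun (30d); Jul starts Tue (31d); Aug starts Fri (31d) ✓; Sep starts Mon (30d); Oct starts Wed (31d); Nov starts Sat (30d) ✓; Dec starts Mon (31d).
Five-Saturday months: March, May, August, November → 4.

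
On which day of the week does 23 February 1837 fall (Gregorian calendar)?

Thursday

January 1, 1837 is a Sunday.
February 23 is day 54 of the year, i.e. 53 days after Jan 1.
53 mod 7 = 4, so advance 4 weekdays from Sunday: Thursday.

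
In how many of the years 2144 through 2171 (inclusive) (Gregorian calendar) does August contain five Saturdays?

August has 31 days; it has five Saturdays when Saturday falls among the first (month-length − 28) days — i.e. when August 1 is one of Saturday/Friday/Thursday.
August 1 by year: 2144:Sat✓ 2145:Sun 2146:Mon 2147:Tue 2148:Thu✓ 2149:Fri✓ 2150:Sat✓ 2151:Sun 2152:Tue 2153:Wed 2154:Thu✓ 2155:Fri✓ 2156:Sun 2157:Mon 2158:Tue 2159:Wed 2160:Fri✓ 2161:Sat✓ 2162:Sun 2163:Mon 2164:Wed 2165:Thu✓ 2166:Fri✓ 2167:Sat✓ 2168:Mon 2169:Tue 2170:Wed 2171:Thu✓
Years with five Saturdays: 2144, 2148, 2149, 2150, 2154, 2155, 2160, 2161, 2165, 2166, 2167, 2171 → 12.

12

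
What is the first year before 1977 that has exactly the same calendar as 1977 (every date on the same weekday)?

Two years share a calendar iff Jan 1 falls on the same weekday and both are leap or both are common. 1977: Jan 1 is Saturday, common year.
1976: Jan 1 Thursday, leap
1975: Jan 1 Wednesday, common
1974: Jan 1 Tuesday, common
1973: Jan 1 Monday, common
1972: Jan 1 Saturday, leap
1971: Jan 1 Friday, common
1970: Jan 1 Thursday, common
1969: Jan 1 Wednesday, common
1968: Jan 1 Monday, leap
1967: Jan 1 Sunday, common
1966: Jan 1 Saturday, common
1966 matches on both conditions.

1966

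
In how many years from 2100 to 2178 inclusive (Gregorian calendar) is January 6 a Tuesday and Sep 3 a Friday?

Check each year's weekday for January 6 and Sep 3:
  2100: Wed/Fri  2101: Thu/Sat  2102: Fri/Sun  2103: Sat/Mon  2104: Sun/Wed  2105: Tue/Thu  2106: Wed/Fri  2107: Thu/Sat  2108: Fri/Mon  2109: Sun/Tue  2110: Mon/Wed  2111: Tue/Thu  2112: Wed/Sat  2113: Fri/Sun  …(51 more)…  2165: Sun/Tue  2166: Mon/Wed  2167: Tue/Thu  2168: Wed/Sat  2169: Fri/Sun  2170: Sat/Mon  2171: Sun/Tue  2172: Mon/Thu  2173: Wed/Fri  2174: Thu/Sat  2175: Fri/Sun  2176: Sat/Tue  2177: Mon/Wed  2178: Tue/Thu
Both conditions hold in: 2128, 2156 — 2.

2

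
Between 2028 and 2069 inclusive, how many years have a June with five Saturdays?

June has 30 days; it has five Saturdays when Saturday falls among the first (month-length − 28) days — i.e. when June 1 is one of Saturday/Friday.
June 1 by year: 2028:Thu 2029:Fri✓ 2030:Sat✓ 2031:Sun 2032:Tue 2033:Wed 2034:Thu 2035:Fri✓ 2036:Sun 2037:Mon 2038:Tue 2039:Wed 2040:Fri✓ 2041:Sat✓ 2042:Sun …(12 more)… 2055:Tue 2056:Thu 2057:Fri✓ 2058:Sat✓ 2059:Sun 2060:Tue 2061:Wed 2062:Thu 2063:Fri✓ 2064:Sun 2065:Mon 2066:Tue 2067:Wed 2068:Fri✓ 2069:Sat✓
Years with five Saturdays: 2029, 2030, 2035, 2040, 2041, 2046, 2047, 2052, 2057, 2058, 2063, 2068, 2069 → 13.

13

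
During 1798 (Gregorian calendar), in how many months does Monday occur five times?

A month of length L has five Mondays iff its first Monday is on day ≤ L−28 (so day 1–3 in a 31-day month, 1–2 in a 30-day month, day 1 in a leap February).
Checking each month of 1798: Jan starts Mon (31d) ✓; Feb starts Thu (28d); Mar starts Thu (31d); Apr starts Sun (30d) ✓; May starts Tue (31d); Jun starts Fri (30d); Jul starts Sun (31d) ✓; Aug starts Wed (31d); Sep starts Sat (30d); Oct starts Mon (31d) ✓; Nov starts Thu (30d); Dec starts Sat (31d) ✓.
Five-Monday months: January, April, July, October, December → 5.

5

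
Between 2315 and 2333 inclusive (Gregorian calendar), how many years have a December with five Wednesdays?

December has 31 days; it has five Wednesdays when Wednesday falls among the first (month-length − 28) days — i.e. when December 1 is one of Wednesday/Tuesday/Monday.
December 1 by year: 2315:Wed✓ 2316:Fri 2317:Sat 2318:Sun 2319:Mon✓ 2320:Wed✓ 2321:Thu 2322:Fri 2323:Sat 2324:Mon✓ 2325:Tue✓ 2326:Wed✓ 2327:Thu 2328:Sat 2329:Sun 2330:Mon✓ 2331:Tue✓ 2332:Thu 2333:Fri
Years with five Wednesdays: 2315, 2319, 2320, 2324, 2325, 2326, 2330, 2331 → 8.

8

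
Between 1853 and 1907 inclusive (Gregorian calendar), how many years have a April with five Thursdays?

14

April has 30 days; it has five Thursdays when Thursday falls among the first (month-length − 28) days — i.e. when April 1 is one of Thursday/Wednesday.
April 1 by year: 1853:Fri 1854:Sat 1855:Sun 1856:Tue 1857:Wed✓ 1858:Thu✓ 1859:Fri 1860:Sun 1861:Mon 1862:Tue 1863:Wed✓ 1864:Fri 1865:Sat 1866:Sun 1867:Mon …(25 more)… 1893:Sat 1894:Sun 1895:Mon 1896:Wed✓ 1897:Thu✓ 1898:Fri 1899:Sat 1900:Sun 1901:Mon 1902:Tue 1903:Wed✓ 1904:Fri 1905:Sat 1906:Sun 1907:Mon
Years with five Thursdays: 1857, 1858, 1863, 1868, 1869, 1874, 1875, 1880, 1885, 1886, 1891, 1896, 1897, 1903 → 14.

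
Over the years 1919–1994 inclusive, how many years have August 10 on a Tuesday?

11

Track August 10's weekday year by year (advancing +1, or +2 across a Feb 29):
  1919: Sun  1920: Tue (+2) ✓  1921: Wed (+1)  1922: Thu (+1)  1923: Fri (+1)
  1924: Sun (+2)  1925: Mon (+1)  1926: Tue (+1) ✓  1927: Wed (+1)  1928: Fri (+2)
  1929: Sat (+1)  1930: Sun (+1)  1931: Mon (+1)  1932: Wed (+2)  … (48 more years) …
  1981: Mon (+1)  1982: Tue (+1) ✓  1983: Wed (+1)  1984: Fri (+2)  1985: Sat (+1)
  1986: Sun (+1)  1987: Mon (+1)  1988: Wed (+2)  1989: Thu (+1)  1990: Fri (+1)
  1991: Sat (+1)  1992: Mon (+2)  1993: Tue (+1) ✓  1994: Wed (+1)
Tuesday years: 1920, 1926, 1937, 1943, 1948, 1954, 1965, 1971, 1976, 1982, 1993 — 11 in total.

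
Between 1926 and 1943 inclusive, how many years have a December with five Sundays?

December has 31 days; it has five Sundays when Sunday falls among the first (month-length − 28) days — i.e. when December 1 is one of Sunday/Saturday/Friday.
December 1 by year: 1926:Wed 1927:Thu 1928:Sat✓ 1929:Sun✓ 1930:Mon 1931:Tue 1932:Thu 1933:Fri✓ 1934:Sat✓ 1935:Sun✓ 1936:Tue 1937:Wed 1938:Thu 1939:Fri✓ 1940:Sun✓ 1941:Mon 1942:Tue 1943:Wed
Years with five Sundays: 1928, 1929, 1933, 1934, 1935, 1939, 1940 → 7.

7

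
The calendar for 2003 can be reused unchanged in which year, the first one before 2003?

1997

Two years share a calendar iff Jan 1 falls on the same weekday and both are leap or both are common. 2003: Jan 1 is Wednesday, common year.
2002: Jan 1 Tuesday, common
2001: Jan 1 Monday, common
2000: Jan 1 Saturday, leap
1999: Jan 1 Friday, common
1998: Jan 1 Thursday, common
1997: Jan 1 Wednesday, common
1997 matches on both conditions.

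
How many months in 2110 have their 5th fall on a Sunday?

2

Check the 5th of each month of 2110: Jan 5: Sun, Feb 5: Wed, Mar 5: Wed, Apr 5: Sat, May 5: Mon, Jun 5: Thu, Jul 5: Sat, Aug 5: Tue, Sep 5: Fri, Oct 5: Sun, Nov 5: Wed, Dec 5: Fri.
Sunday occurs in January, October — 2 months.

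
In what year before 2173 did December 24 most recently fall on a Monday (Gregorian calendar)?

From one year to the next, a fixed date's weekday advances by 1, or by 2 when a Feb 29 lies between the two dates.
2173: December 24 is Friday.
2172: Thursday (−1)
2171: Tuesday (−2)
2170: Monday (−1)
December 24 falls on a Monday in 2170.

2170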